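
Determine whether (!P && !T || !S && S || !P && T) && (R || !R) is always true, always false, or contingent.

contingent

(!P && !T || !S && S || !P && T) && (R || !R)
= (!P && !T || !P && T) && (R || !R)   — complement / identity
= !P && (R || !R)   — distribution
= !P   — complement / identity
This depends on P, so it is not a constant.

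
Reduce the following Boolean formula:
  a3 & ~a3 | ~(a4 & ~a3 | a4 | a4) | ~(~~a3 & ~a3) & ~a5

a3 & ~a3 | ~(a4 & ~a3 | a4 | a4) | ~(~~a3 & ~a3) & ~a5
= a3 & ~a3 | ~(a4 | a4) | ~(~~a3 & ~a3) & ~a5   — absorption
= a3 & ~a3 | ~(a4 | a4) | (~a3 | a3) & ~a5   — De Morgan
= ~(a4 | a4) | (~a3 | a3) & ~a5   — complement / identity
= ~(a4 | a4) | ~a5   — complement / identity
= ~a4 | ~a5   — idempotence

~a4 | ~a5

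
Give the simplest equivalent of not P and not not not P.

not P and not not not P
= not P and not P   — double negation
= not P   — idempotence

not P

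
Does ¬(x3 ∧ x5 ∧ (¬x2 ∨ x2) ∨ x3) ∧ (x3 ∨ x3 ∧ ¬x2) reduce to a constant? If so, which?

yes, False

¬(x3 ∧ x5 ∧ (¬x2 ∨ x2) ∨ x3) ∧ (x3 ∨ x3 ∧ ¬x2)
= ¬(x3 ∧ x5 ∧ (¬x2 ∨ x2) ∨ x3) ∧ x3   — absorption
= ¬(x3 ∧ x5 ∨ x3) ∧ x3   — complement / identity
= ¬x3 ∧ x3   — absorption
= False   — complement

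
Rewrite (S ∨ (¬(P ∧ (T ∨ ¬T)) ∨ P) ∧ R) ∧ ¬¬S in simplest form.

(S ∨ (¬(P ∧ (T ∨ ¬T)) ∨ P) ∧ R) ∧ ¬¬S
= (S ∨ (¬P ∨ P) ∧ R) ∧ ¬¬S   (complement / identity)
= (S ∨ R) ∧ ¬¬S   (complement / identity)
= (S ∨ R) ∧ S   (double negation)
= S   (absorption)

S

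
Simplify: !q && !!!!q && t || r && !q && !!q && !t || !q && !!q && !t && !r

false

!q && !!!!q && t || r && !q && !!q && !t || !q && !!q && !t && !r
= !q && !!!!q && t || !q && !!q && !t   — distribution
= !q && !!q && t || !q && !!q && !t   — double negation
= !q && !!q   — distribution
= !q && q   — double negation
= false   — complement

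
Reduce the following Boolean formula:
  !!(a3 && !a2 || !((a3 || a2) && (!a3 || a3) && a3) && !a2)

!a2

!!(a3 && !a2 || !((a3 || a2) && (!a3 || a3) && a3) && !a2)
= !!(a3 && !a2 || !((a3 || a2) && a3) && !a2)
= !!(a3 && !a2 || !a3 && !a2)
= !!!a2
= !a2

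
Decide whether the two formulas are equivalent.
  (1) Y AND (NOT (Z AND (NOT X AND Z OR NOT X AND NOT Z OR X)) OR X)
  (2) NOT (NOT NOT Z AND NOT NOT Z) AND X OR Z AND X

E1: Y AND (NOT (Z AND (NOT X AND Z OR NOT X AND NOT Z OR X)) OR X)
    = Y AND (NOT (Z AND (NOT X OR X)) OR X)   [distribution]
    = Y AND (NOT Z OR X)   [complement / identity]
E2: NOT (NOT NOT Z AND NOT NOT Z) AND X OR Z AND X
    = NOT NOT NOT Z AND X OR Z AND X   [idempotence]
    = NOT Z AND X OR Z AND X   [double negation]
    = X   [distribution]
These differ: at X=1, Y=0, Z=0, E1 = 0 but E2 = 1.

No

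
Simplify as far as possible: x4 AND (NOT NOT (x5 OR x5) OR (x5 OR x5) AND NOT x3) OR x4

x4

x4 AND (NOT NOT (x5 OR x5) OR (x5 OR x5) AND NOT x3) OR x4
= x4 AND (x5 OR x5 OR (x5 OR x5) AND NOT x3) OR x4   (double negation)
= x4 AND (x5 OR x5) OR x4   (absorption)
= x4 AND x5 OR x4   (idempotence)
= x4   (absorption)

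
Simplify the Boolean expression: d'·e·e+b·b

d'·e+b

d'·e·e+b·b
= d'·e·e+b
= d'·e+b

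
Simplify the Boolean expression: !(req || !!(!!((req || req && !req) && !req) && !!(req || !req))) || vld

!req || vld

!(req || !!(!!((req || req && !req) && !req) && !!(req || !req))) || vld
= !(req || !(!((req || req && !req) && !req) || !(req || !req))) || vld   [De Morgan]
= !(req || (req || req && !req) && !req && (req || !req)) || vld   [De Morgan]
= !(req || req && !req && (req || !req)) || vld   [complement / identity]
= !(req || req && !req) || vld   [complement / identity]
= !req || vld   [complement / identity]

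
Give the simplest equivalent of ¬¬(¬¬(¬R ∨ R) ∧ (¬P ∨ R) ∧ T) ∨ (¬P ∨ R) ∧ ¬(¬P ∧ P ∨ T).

¬¬(¬¬(¬R ∨ R) ∧ (¬P ∨ R) ∧ T) ∨ (¬P ∨ R) ∧ ¬(¬P ∧ P ∨ T)
= ¬¬(¬¬(¬R ∨ R) ∧ (¬P ∨ R) ∧ T) ∨ (¬P ∨ R) ∧ ¬T   [complement / identity]
= ¬¬((¬R ∨ R) ∧ (¬P ∨ R) ∧ T) ∨ (¬P ∨ R) ∧ ¬T   [double negation]
= (¬R ∨ R) ∧ (¬P ∨ R) ∧ T ∨ (¬P ∨ R) ∧ ¬T   [double negation]
= (¬P ∨ R) ∧ T ∨ (¬P ∨ R) ∧ ¬T   [complement / identity]
= ¬P ∨ R   [distribution]

¬P ∨ R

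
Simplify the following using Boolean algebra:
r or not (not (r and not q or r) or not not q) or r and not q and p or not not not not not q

r or not q

r or not (not (r and not q or r) or not not q) or r and not q and p or not not not not not q
= r or (r and not q or r) and not q or r and not q and p or not not not not not q   [De Morgan]
= r or r and not q or r and not q and p or not not not not not q   [absorption]
= r or r and not q or not not not not not q   [absorption]
= r or r and not q or not not not q   [double negation]
= r or r and not q or not q   [double negation]
= r or not q   [absorption]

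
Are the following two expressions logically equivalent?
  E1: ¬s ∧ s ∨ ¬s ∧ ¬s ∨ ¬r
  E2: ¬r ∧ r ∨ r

E1: ¬s ∧ s ∨ ¬s ∧ ¬s ∨ ¬r
    = ¬s ∨ ¬r   [distribution]
E2: ¬r ∧ r ∨ r
    = r   [complement / identity]
These differ: at r=0, s=1, E1 = 1 but E2 = 0.

No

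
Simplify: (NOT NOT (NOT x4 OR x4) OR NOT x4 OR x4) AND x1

(NOT NOT (NOT x4 OR x4) OR NOT x4 OR x4) AND x1
= (NOT x4 OR x4 OR NOT x4 OR x4) AND x1
= (NOT x4 OR x4) AND x1
= x1

x1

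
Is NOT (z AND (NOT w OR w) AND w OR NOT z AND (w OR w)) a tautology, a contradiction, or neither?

neither

NOT (z AND (NOT w OR w) AND w OR NOT z AND (w OR w))
= NOT (z AND w OR NOT z AND (w OR w))   [complement / identity]
= NOT (z AND w OR NOT z AND w)   [idempotence]
= NOT w   [distribution]
This depends on w, so it is not a constant.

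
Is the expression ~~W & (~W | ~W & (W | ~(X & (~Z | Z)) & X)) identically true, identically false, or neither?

~~W & (~W | ~W & (W | ~(X & (~Z | Z)) & X))
= W & (~W | ~W & (W | ~(X & (~Z | Z)) & X))   [double negation]
= W & (~W | ~W & (W | ~X & X))   [complement / identity]
= W & (~W | ~W & W)   [complement / identity]
= W & ~W   [complement / identity]
= 0   [complement]

identically false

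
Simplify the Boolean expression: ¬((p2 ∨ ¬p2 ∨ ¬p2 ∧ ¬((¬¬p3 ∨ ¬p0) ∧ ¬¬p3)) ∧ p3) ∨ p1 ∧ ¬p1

¬p3

¬((p2 ∨ ¬p2 ∨ ¬p2 ∧ ¬((¬¬p3 ∨ ¬p0) ∧ ¬¬p3)) ∧ p3) ∨ p1 ∧ ¬p1
= ¬((p2 ∨ ¬p2 ∨ ¬p2 ∧ ¬((¬¬p3 ∨ ¬p0) ∧ ¬¬p3)) ∧ p3)   (complement / identity)
= ¬((p2 ∨ ¬p2 ∨ ¬p2 ∧ ¬¬¬p3) ∧ p3)   (absorption)
= ¬((p2 ∨ ¬p2 ∨ ¬p2 ∧ ¬p3) ∧ p3)   (double negation)
= ¬((p2 ∨ ¬p2) ∧ p3)   (absorption)
= ¬p3   (complement / identity)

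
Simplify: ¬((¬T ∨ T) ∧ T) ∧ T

¬((¬T ∨ T) ∧ T) ∧ T
= ¬T ∧ T   [complement / identity]
= False   [complement]

False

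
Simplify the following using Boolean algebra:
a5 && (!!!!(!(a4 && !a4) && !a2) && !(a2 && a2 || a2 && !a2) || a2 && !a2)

a5 && (!!!!(!(a4 && !a4) && !a2) && !(a2 && a2 || a2 && !a2) || a2 && !a2)
= a5 && (!!!(a4 && !a4 || a2) && !(a2 && a2 || a2 && !a2) || a2 && !a2)   [De Morgan]
= a5 && (!(a4 && !a4 || a2) && !(a2 && a2 || a2 && !a2) || a2 && !a2)   [double negation]
= a5 && (!(a4 && !a4 || a2) && !a2 || a2 && !a2)   [distribution]
= a5 && (!a2 && !a2 || a2 && !a2)   [complement / identity]
= a5 && !a2   [distribution]

a5 && !a2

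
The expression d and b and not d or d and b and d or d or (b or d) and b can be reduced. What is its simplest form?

d or b

d and b and not d or d and b and d or d or (b or d) and b
= d and b and not d or d and b and d or d or b   [absorption]
= d and b or d or b   [distribution]
= d or b   [absorption]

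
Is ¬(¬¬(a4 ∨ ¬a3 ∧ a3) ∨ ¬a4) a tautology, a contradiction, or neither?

¬(¬¬(a4 ∨ ¬a3 ∧ a3) ∨ ¬a4)
= ¬(a4 ∨ ¬a3 ∧ a3) ∧ a4
= ¬a4 ∧ a4
= False

contradiction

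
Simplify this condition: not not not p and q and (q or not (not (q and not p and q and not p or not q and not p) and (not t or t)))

not not not p and q and (q or not (not (q and not p and q and not p or not q and not p) and (not t or t)))
= not not not p and q and (q or not not (q and not p and q and not p or not q and not p))   — complement / identity
= not not not p and q and (q or q and not p and q and not p or not q and not p)   — double negation
= not not not p and q and (q or q and not p or not q and not p)   — idempotence
= not not not p and q and (q or not p)   — distribution
= not not not p and q   — absorption
= not p and q   — double negation

not p and q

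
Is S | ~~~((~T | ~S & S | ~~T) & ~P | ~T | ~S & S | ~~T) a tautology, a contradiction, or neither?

neither

S | ~~~((~T | ~S & S | ~~T) & ~P | ~T | ~S & S | ~~T)
= S | ~~~(~T | ~S & S | ~~T)
= S | ~(~T | ~S & S | ~~T)
= S | ~(~T | ~~T)
= S | T & ~T
= S
This depends on S, so it is not a constant.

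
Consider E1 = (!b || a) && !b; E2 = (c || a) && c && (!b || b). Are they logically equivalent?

No

E1: (!b || a) && !b
    = !b   — absorption
E2: (c || a) && c && (!b || b)
    = (c || a) && c   — complement / identity
    = c   — absorption
These differ: at a=0, b=0, c=0, E1 = 1 but E2 = 0.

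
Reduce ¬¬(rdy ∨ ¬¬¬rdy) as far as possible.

True

¬¬(rdy ∨ ¬¬¬rdy)
= rdy ∨ ¬¬¬rdy   — double negation
= rdy ∨ ¬rdy   — double negation
= True   — complement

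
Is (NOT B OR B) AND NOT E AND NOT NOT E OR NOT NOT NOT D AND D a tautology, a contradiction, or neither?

contradiction

(NOT B OR B) AND NOT E AND NOT NOT E OR NOT NOT NOT D AND D
= NOT E AND NOT NOT E OR NOT NOT NOT D AND D   (complement / identity)
= NOT E AND NOT NOT E OR NOT D AND D   (double negation)
= NOT E AND NOT NOT E   (complement / identity)
= NOT E AND E   (double negation)
= FALSE   (complement)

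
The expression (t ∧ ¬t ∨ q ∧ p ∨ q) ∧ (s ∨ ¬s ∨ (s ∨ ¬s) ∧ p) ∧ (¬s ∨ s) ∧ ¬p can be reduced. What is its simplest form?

q ∧ ¬p

(t ∧ ¬t ∨ q ∧ p ∨ q) ∧ (s ∨ ¬s ∨ (s ∨ ¬s) ∧ p) ∧ (¬s ∨ s) ∧ ¬p
= (t ∧ ¬t ∨ q ∧ p ∨ q) ∧ (s ∨ ¬s ∨ (s ∨ ¬s) ∧ p) ∧ ¬p   (complement / identity)
= (t ∧ ¬t ∨ q ∧ p ∨ q) ∧ (s ∨ ¬s) ∧ ¬p   (absorption)
= (t ∧ ¬t ∨ q ∧ p ∨ q) ∧ ¬p   (complement / identity)
= (q ∧ p ∨ q) ∧ ¬p   (complement / identity)
= q ∧ ¬p   (absorption)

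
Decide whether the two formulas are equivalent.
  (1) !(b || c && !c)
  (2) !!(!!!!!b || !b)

E1: !(b || c && !c)
    = !b   — complement / identity
E2: !!(!!!!!b || !b)
    = !!!!!b || !b   — double negation
    = !!!b || !b   — double negation
    = !b || !b   — double negation
    = !b   — idempotence
Both reduce to !b, so they are equivalent.

Yes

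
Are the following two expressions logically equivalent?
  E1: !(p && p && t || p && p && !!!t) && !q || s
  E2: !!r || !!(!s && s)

E1: !(p && p && t || p && p && !!!t) && !q || s
    = !(p && p && t || p && p && !t) && !q || s   (double negation)
    = !(p && p) && !q || s   (distribution)
    = !p && !q || s   (idempotence)
E2: !!r || !!(!s && s)
    = !!r || !s && s   (double negation)
    = r || !s && s   (double negation)
    = r   (complement / identity)
These differ: at p=1, q=1, r=0, s=1, t=0, E1 = 1 but E2 = 0.

No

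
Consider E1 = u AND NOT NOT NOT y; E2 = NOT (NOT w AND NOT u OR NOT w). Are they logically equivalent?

E1: u AND NOT NOT NOT y
    = u AND NOT y   (double negation)
E2: NOT (NOT w AND NOT u OR NOT w)
    = NOT NOT w   (absorption)
    = w   (double negation)
These differ: at u=0, w=1, y=0, E1 = 0 but E2 = 1.

No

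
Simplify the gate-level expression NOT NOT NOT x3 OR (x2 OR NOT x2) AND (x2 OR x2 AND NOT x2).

NOT NOT NOT x3 OR (x2 OR NOT x2) AND (x2 OR x2 AND NOT x2)
= NOT NOT NOT x3 OR (x2 OR NOT x2) AND x2   [complement / identity]
= NOT NOT NOT x3 OR x2   [complement / identity]
= NOT x3 OR x2   [double negation]

NOT x3 OR x2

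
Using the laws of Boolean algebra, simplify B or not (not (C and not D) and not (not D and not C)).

B or not D

B or not (not (C and not D) and not (not D and not C))
= B or C and not D or not D and not C   (De Morgan)
= B or not D   (distribution)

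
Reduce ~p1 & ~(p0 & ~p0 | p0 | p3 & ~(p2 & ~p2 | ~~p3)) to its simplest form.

~p1 & ~p0

~p1 & ~(p0 & ~p0 | p0 | p3 & ~(p2 & ~p2 | ~~p3))
= ~p1 & ~(p0 | p3 & ~(p2 & ~p2 | ~~p3))   — complement / identity
= ~p1 & ~(p0 | p3 & ~~~p3)   — complement / identity
= ~p1 & ~(p0 | p3 & ~p3)   — double negation
= ~p1 & ~p0   — complement / identity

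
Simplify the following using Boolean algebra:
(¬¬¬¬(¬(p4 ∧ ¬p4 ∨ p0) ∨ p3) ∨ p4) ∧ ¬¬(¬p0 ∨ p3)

(¬¬¬¬(¬(p4 ∧ ¬p4 ∨ p0) ∨ p3) ∨ p4) ∧ ¬¬(¬p0 ∨ p3)
= (¬¬(¬(p4 ∧ ¬p4 ∨ p0) ∨ p3) ∨ p4) ∧ ¬¬(¬p0 ∨ p3)   [double negation]
= (¬¬(¬p0 ∨ p3) ∨ p4) ∧ ¬¬(¬p0 ∨ p3)   [complement / identity]
= ¬¬(¬p0 ∨ p3)   [absorption]
= ¬p0 ∨ p3   [double negation]

¬p0 ∨ p3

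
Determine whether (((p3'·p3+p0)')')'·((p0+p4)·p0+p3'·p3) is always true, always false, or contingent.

(((p3'·p3+p0)')')'·((p0+p4)·p0+p3'·p3)
= (((p3'·p3+p0)')')'·(p0+p4)·p0   — complement / identity
= (p3'·p3+p0)'·(p0+p4)·p0   — double negation
= p0'·(p0+p4)·p0   — complement / identity
= p0'·p0   — absorption
= 0   — complement

always false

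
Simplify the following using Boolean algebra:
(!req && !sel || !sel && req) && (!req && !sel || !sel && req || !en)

!sel

(!req && !sel || !sel && req) && (!req && !sel || !sel && req || !en)
= !req && !sel || !sel && req   [absorption]
= !sel   [distribution]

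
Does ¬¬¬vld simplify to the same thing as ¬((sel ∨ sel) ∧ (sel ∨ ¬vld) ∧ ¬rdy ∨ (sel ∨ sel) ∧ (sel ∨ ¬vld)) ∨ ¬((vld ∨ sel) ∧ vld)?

No

E1: ¬¬¬vld
    = ¬vld   [double negation]
E2: ¬((sel ∨ sel) ∧ (sel ∨ ¬vld) ∧ ¬rdy ∨ (sel ∨ sel) ∧ (sel ∨ ¬vld)) ∨ ¬((vld ∨ sel) ∧ vld)
    = ¬((sel ∨ sel) ∧ (sel ∨ ¬vld)) ∨ ¬((vld ∨ sel) ∧ vld)   [absorption]
    = ¬((sel ∨ sel) ∧ (sel ∨ ¬vld)) ∨ ¬vld   [absorption]
    = ¬(sel ∧ (sel ∨ ¬vld)) ∨ ¬vld   [idempotence]
    = ¬sel ∨ ¬vld   [absorption]
These differ: at rdy=0, sel=0, vld=1, E1 = 0 but E2 = 1.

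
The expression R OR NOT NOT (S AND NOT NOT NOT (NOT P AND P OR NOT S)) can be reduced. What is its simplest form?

R OR S

R OR NOT NOT (S AND NOT NOT NOT (NOT P AND P OR NOT S))
= R OR S AND NOT NOT NOT (NOT P AND P OR NOT S)   [double negation]
= R OR S AND NOT NOT NOT NOT S   [complement / identity]
= R OR S AND NOT NOT S   [double negation]
= R OR S AND S   [double negation]
= R OR S   [idempotence]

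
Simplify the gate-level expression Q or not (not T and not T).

Q or T

Q or not (not T and not T)
= Q or T or T   — De Morgan
= Q or T   — idempotence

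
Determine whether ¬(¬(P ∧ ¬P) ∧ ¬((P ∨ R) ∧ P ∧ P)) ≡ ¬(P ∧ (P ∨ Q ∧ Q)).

E1: ¬(¬(P ∧ ¬P) ∧ ¬((P ∨ R) ∧ P ∧ P))
    = ¬(¬(P ∧ ¬P) ∧ ¬(P ∧ P))   — absorption
    = P ∧ ¬P ∨ P ∧ P   — De Morgan
    = P   — distribution
E2: ¬(P ∧ (P ∨ Q ∧ Q))
    = ¬(P ∧ (P ∨ Q))   — idempotence
    = ¬P   — absorption
These differ: at P=0, Q=0, R=0, E1 = 0 but E2 = 1.

No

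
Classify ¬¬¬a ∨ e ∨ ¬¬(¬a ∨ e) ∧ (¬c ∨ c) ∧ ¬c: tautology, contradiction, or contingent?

¬¬¬a ∨ e ∨ ¬¬(¬a ∨ e) ∧ (¬c ∨ c) ∧ ¬c
= ¬¬¬a ∨ e ∨ ¬¬(¬a ∨ e) ∧ ¬c   [complement / identity]
= ¬a ∨ e ∨ ¬¬(¬a ∨ e) ∧ ¬c   [double negation]
= ¬a ∨ e ∨ (¬a ∨ e) ∧ ¬c   [double negation]
= ¬a ∨ e   [absorption]
This depends on a, e, so it is not a constant.

contingent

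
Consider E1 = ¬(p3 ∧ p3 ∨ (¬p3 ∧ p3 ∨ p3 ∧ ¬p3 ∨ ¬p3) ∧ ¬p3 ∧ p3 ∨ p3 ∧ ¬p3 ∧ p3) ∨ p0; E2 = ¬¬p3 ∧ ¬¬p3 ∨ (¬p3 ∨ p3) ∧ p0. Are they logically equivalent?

No

E1: ¬(p3 ∧ p3 ∨ (¬p3 ∧ p3 ∨ p3 ∧ ¬p3 ∨ ¬p3) ∧ ¬p3 ∧ p3 ∨ p3 ∧ ¬p3 ∧ p3) ∨ p0
    = ¬(p3 ∧ p3 ∨ (¬p3 ∧ p3 ∨ ¬p3) ∧ ¬p3 ∧ p3 ∨ p3 ∧ ¬p3 ∧ p3) ∨ p0   [complement / identity]
    = ¬(p3 ∧ p3 ∨ ¬p3 ∧ ¬p3 ∧ p3 ∨ p3 ∧ ¬p3 ∧ p3) ∨ p0   [complement / identity]
    = ¬(p3 ∧ p3 ∨ ¬p3 ∧ p3) ∨ p0   [distribution]
    = ¬p3 ∨ p0   [distribution]
E2: ¬¬p3 ∧ ¬¬p3 ∨ (¬p3 ∨ p3) ∧ p0
    = ¬¬p3 ∧ ¬¬p3 ∨ p0   [complement / identity]
    = ¬¬p3 ∨ p0   [idempotence]
    = p3 ∨ p0   [double negation]
These differ: at p0=0, p3=0, E1 = 1 but E2 = 0.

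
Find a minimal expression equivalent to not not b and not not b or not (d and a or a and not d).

b or not a

not not b and not not b or not (d and a or a and not d)
= not not b and not not b or not a   (distribution)
= not not b or not a   (idempotence)
= b or not a   (double negation)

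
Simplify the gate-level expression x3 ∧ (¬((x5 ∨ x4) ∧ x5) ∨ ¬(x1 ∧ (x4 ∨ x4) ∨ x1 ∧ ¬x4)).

x3 ∧ (¬((x5 ∨ x4) ∧ x5) ∨ ¬(x1 ∧ (x4 ∨ x4) ∨ x1 ∧ ¬x4))
= x3 ∧ (¬((x5 ∨ x4) ∧ x5) ∨ ¬(x1 ∧ x4 ∨ x1 ∧ ¬x4))
= x3 ∧ (¬x5 ∨ ¬(x1 ∧ x4 ∨ x1 ∧ ¬x4))
= x3 ∧ (¬x5 ∨ ¬x1)

x3 ∧ (¬x5 ∨ ¬x1)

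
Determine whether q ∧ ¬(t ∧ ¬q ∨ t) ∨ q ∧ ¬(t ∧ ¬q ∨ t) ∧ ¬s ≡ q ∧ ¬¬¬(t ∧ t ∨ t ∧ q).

Yes

E1: q ∧ ¬(t ∧ ¬q ∨ t) ∨ q ∧ ¬(t ∧ ¬q ∨ t) ∧ ¬s
    = q ∧ ¬(t ∧ ¬q ∨ t)   — absorption
    = q ∧ ¬t   — absorption
E2: q ∧ ¬¬¬(t ∧ t ∨ t ∧ q)
    = q ∧ ¬(t ∧ t ∨ t ∧ q)   — double negation
    = q ∧ ¬((t ∨ q) ∧ t)   — distribution
    = q ∧ ¬t   — absorption
Both reduce to q ∧ ¬t, so they are equivalent.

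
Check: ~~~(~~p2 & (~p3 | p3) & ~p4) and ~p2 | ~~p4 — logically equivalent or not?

E1: ~~~(~~p2 & (~p3 | p3) & ~p4)
    = ~(~~p2 & (~p3 | p3) & ~p4)   — double negation
    = ~(~~p2 & ~p4)   — complement / identity
    = ~p2 | p4   — De Morgan
E2: ~p2 | ~~p4
    = ~p2 | p4   — double negation
Both reduce to ~p2 | p4, so they are equivalent.

Yes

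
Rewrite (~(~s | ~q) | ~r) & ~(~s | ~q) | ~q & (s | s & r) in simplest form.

s

(~(~s | ~q) | ~r) & ~(~s | ~q) | ~q & (s | s & r)
= (~(~s | ~q) | ~r) & ~(~s | ~q) | ~q & s   (absorption)
= ~(~s | ~q) | ~q & s   (absorption)
= s & q | ~q & s   (De Morgan)
= s   (distribution)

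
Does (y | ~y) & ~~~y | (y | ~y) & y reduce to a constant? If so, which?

yes, True

(y | ~y) & ~~~y | (y | ~y) & y
= (y | ~y) & ~y | (y | ~y) & y   [double negation]
= y | ~y   [distribution]
= 1   [complement]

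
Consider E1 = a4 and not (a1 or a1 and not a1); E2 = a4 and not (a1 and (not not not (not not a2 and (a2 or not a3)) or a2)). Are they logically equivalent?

E1: a4 and not (a1 or a1 and not a1)
    = a4 and not a1   — complement / identity
E2: a4 and not (a1 and (not not not (not not a2 and (a2 or not a3)) or a2))
    = a4 and not (a1 and (not (not not a2 and (a2 or not a3)) or a2))   — double negation
    = a4 and not (a1 and (not (a2 and (a2 or not a3)) or a2))   — double negation
    = a4 and not (a1 and (not a2 or a2))   — absorption
    = a4 and not a1   — complement / identity
Both reduce to a4 and not a1, so they are equivalent.

Yes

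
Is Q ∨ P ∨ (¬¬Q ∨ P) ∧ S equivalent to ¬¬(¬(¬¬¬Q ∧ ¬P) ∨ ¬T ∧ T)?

E1: Q ∨ P ∨ (¬¬Q ∨ P) ∧ S
    = Q ∨ P ∨ (Q ∨ P) ∧ S   (double negation)
    = Q ∨ P   (absorption)
E2: ¬¬(¬(¬¬¬Q ∧ ¬P) ∨ ¬T ∧ T)
    = ¬(¬¬¬Q ∧ ¬P) ∨ ¬T ∧ T   (double negation)
    = ¬(¬Q ∧ ¬P) ∨ ¬T ∧ T   (double negation)
    = ¬(¬Q ∧ ¬P)   (complement / identity)
    = Q ∨ P   (De Morgan)
Both reduce to Q ∨ P, so they are equivalent.

Yes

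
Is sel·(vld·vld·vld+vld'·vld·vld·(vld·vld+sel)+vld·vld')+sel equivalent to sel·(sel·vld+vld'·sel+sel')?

E1: sel·(vld·vld·vld+vld'·vld·vld·(vld·vld+sel)+vld·vld')+sel
    = sel·(vld·vld·vld+vld'·vld·vld+vld·vld')+sel   (absorption)
    = sel·(vld·vld+vld·vld')+sel   (distribution)
    = sel·vld+sel   (distribution)
    = sel   (absorption)
E2: sel·(sel·vld+vld'·sel+sel')
    = sel·(sel+sel')   (distribution)
    = sel   (complement / identity)
Both reduce to sel, so they are equivalent.

Yes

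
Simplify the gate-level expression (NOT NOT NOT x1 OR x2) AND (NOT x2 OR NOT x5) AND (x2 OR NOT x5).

(NOT NOT NOT x1 OR x2) AND (NOT x2 OR NOT x5) AND (x2 OR NOT x5)
= (NOT NOT NOT x1 OR x2) AND (NOT x2 AND x2 OR NOT x5)   (distribution)
= (NOT x1 OR x2) AND (NOT x2 AND x2 OR NOT x5)   (double negation)
= (NOT x1 OR x2) AND NOT x5   (complement / identity)

(NOT x1 OR x2) AND NOT x5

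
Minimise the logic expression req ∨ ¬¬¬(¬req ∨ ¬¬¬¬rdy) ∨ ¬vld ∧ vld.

req ∨ ¬¬¬(¬req ∨ ¬¬¬¬rdy) ∨ ¬vld ∧ vld
= req ∨ ¬¬¬(¬req ∨ ¬¬¬¬rdy)   (complement / identity)
= req ∨ ¬(¬req ∨ ¬¬¬¬rdy)   (double negation)
= req ∨ req ∧ ¬¬¬rdy   (De Morgan)
= req ∨ req ∧ ¬rdy   (double negation)
= req   (absorption)

req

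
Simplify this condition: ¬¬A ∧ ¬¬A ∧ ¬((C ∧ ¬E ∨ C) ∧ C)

A ∧ ¬C

¬¬A ∧ ¬¬A ∧ ¬((C ∧ ¬E ∨ C) ∧ C)
= ¬¬A ∧ A ∧ ¬((C ∧ ¬E ∨ C) ∧ C)   — double negation
= A ∧ A ∧ ¬((C ∧ ¬E ∨ C) ∧ C)   — double negation
= A ∧ ¬((C ∧ ¬E ∨ C) ∧ C)   — idempotence
= A ∧ ¬(C ∧ C)   — absorption
= A ∧ ¬C   — idempotence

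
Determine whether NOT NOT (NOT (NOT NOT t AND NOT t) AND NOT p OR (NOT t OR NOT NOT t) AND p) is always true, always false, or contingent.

always true

NOT NOT (NOT (NOT NOT t AND NOT t) AND NOT p OR (NOT t OR NOT NOT t) AND p)
= NOT NOT ((NOT t OR t) AND NOT p OR (NOT t OR NOT NOT t) AND p)   [De Morgan]
= NOT NOT ((NOT t OR t) AND NOT p OR (NOT t OR t) AND p)   [double negation]
= NOT NOT (NOT t OR t)   [distribution]
= NOT t OR t   [double negation]
= TRUE   [complement]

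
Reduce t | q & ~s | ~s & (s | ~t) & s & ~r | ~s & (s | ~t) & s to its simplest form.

t | q & ~s | ~s & (s | ~t) & s & ~r | ~s & (s | ~t) & s
= t | q & ~s | ~s & (s | ~t) & s
= t | q & ~s | ~s & s
= t | q & ~s

t | q & ~s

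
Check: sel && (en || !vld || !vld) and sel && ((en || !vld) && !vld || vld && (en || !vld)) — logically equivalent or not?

Yes

E1: sel && (en || !vld || !vld)
    = sel && (en || !vld)   — idempotence
E2: sel && ((en || !vld) && !vld || vld && (en || !vld))
    = sel && (en || !vld)   — distribution
Both reduce to sel && (en || !vld), so they are equivalent.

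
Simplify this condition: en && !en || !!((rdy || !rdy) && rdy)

en && !en || !!((rdy || !rdy) && rdy)
= en && !en || !!rdy   [complement / identity]
= en && !en || rdy   [double negation]
= rdy   [complement / identity]

rdy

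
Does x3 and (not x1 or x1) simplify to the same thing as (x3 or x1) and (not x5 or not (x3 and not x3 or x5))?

No

E1: x3 and (not x1 or x1)
    = x3   [complement / identity]
E2: (x3 or x1) and (not x5 or not (x3 and not x3 or x5))
    = (x3 or x1) and (not x5 or not x5)   [complement / identity]
    = (x3 or x1) and not x5   [idempotence]
These differ: at x1=1, x3=0, x5=0, E1 = 0 but E2 = 1.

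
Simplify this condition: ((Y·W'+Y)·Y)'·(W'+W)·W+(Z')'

Y'·W+Z

((Y·W'+Y)·Y)'·(W'+W)·W+(Z')'
= (Y·Y)'·(W'+W)·W+(Z')'   — absorption
= (Y·Y)'·W+(Z')'   — complement / identity
= (Y·Y)'·W+Z   — double negation
= Y'·W+Z   — idempotence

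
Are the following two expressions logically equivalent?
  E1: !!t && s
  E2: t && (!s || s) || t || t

No

E1: !!t && s
    = t && s   — double negation
E2: t && (!s || s) || t || t
    = t || t || t   — complement / identity
    = t || t   — idempotence
    = t   — idempotence
These differ: at s=0, t=1, E1 = 0 but E2 = 1.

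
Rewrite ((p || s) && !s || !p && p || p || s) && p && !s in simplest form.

p && !s

((p || s) && !s || !p && p || p || s) && p && !s
= ((p || s) && !s || p || s) && p && !s
= (p || s) && p && !s
= p && !s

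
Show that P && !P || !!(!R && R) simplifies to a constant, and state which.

P && !P || !!(!R && R)
= P && !P || !R && R   (double negation)
= P && !P   (complement / identity)
= false   (complement)

false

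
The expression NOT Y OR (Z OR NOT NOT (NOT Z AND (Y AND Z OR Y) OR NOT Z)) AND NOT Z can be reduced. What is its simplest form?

NOT Y OR (Z OR NOT NOT (NOT Z AND (Y AND Z OR Y) OR NOT Z)) AND NOT Z
= NOT Y OR (Z OR NOT NOT (NOT Z AND Y OR NOT Z)) AND NOT Z
= NOT Y OR (Z OR NOT Z AND Y OR NOT Z) AND NOT Z
= NOT Y OR (Z OR NOT Z) AND NOT Z
= NOT Y OR NOT Z

NOT Y OR NOT Z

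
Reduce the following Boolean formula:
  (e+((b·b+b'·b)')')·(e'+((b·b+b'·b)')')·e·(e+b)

(e+((b·b+b'·b)')')·(e'+((b·b+b'·b)')')·e·(e+b)
= (e·e'+((b·b+b'·b)')')·e·(e+b)   [distribution]
= ((b·b+b'·b)')'·e·(e+b)   [complement / identity]
= (b')'·e·(e+b)   [distribution]
= (b')'·e   [absorption]
= b·e   [double negation]

b·e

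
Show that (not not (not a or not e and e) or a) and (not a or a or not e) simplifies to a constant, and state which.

(not not (not a or not e and e) or a) and (not a or a or not e)
= (not a or not e and e or a) and (not a or a or not e)   [double negation]
= (not a or a) and (not a or a or not e)   [complement / identity]
= not a or a   [absorption]
= True   [complement]

True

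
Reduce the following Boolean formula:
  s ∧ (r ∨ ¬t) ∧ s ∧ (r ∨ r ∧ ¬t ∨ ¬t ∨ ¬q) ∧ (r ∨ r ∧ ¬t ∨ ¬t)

s ∧ (r ∨ ¬t) ∧ s ∧ (r ∨ r ∧ ¬t ∨ ¬t ∨ ¬q) ∧ (r ∨ r ∧ ¬t ∨ ¬t)
= s ∧ (r ∨ ¬t) ∧ s ∧ (r ∨ r ∧ ¬t ∨ ¬t)   — absorption
= s ∧ (r ∨ ¬t) ∧ s ∧ (r ∨ ¬t)   — absorption
= s ∧ (r ∨ ¬t)   — idempotence

s ∧ (r ∨ ¬t)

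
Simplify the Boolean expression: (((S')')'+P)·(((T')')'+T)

(((S')')'+P)·(((T')')'+T)
= (((S')')'+P)·(T'+T)   [double negation]
= ((S')')'+P   [complement / identity]
= S'+P   [double negation]

S'+P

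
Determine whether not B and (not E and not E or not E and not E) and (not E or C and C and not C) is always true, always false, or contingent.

contingent

not B and (not E and not E or not E and not E) and (not E or C and C and not C)
= not B and not E and not E and (not E or C and C and not C)   [idempotence]
= not B and not E and (not E or C and C and not C)   [idempotence]
= not B and not E and (not E or C and not C)   [idempotence]
= not B and not E and not E   [complement / identity]
= not B and not E   [idempotence]
This depends on B, E, so it is not a constant.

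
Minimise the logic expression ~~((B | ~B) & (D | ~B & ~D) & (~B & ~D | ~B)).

~B

~~((B | ~B) & (D | ~B & ~D) & (~B & ~D | ~B))
= ~~((D | ~B & ~D) & (~B & ~D | ~B))   [complement / identity]
= ~~(D & ~B | ~B & ~D)   [distribution]
= ~~~B   [distribution]
= ~B   [double negation]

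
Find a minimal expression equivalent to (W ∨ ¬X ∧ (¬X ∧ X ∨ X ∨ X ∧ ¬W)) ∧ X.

W ∧ X

(W ∨ ¬X ∧ (¬X ∧ X ∨ X ∨ X ∧ ¬W)) ∧ X
= (W ∨ ¬X ∧ (X ∨ X ∧ ¬W)) ∧ X   — complement / identity
= (W ∨ ¬X ∧ X) ∧ X   — absorption
= W ∧ X   — complement / identity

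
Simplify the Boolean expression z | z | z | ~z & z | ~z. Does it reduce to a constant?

1

z | z | z | ~z & z | ~z
= z | z | z | ~z   (complement / identity)
= z | z | ~z   (idempotence)
= z | ~z   (idempotence)
= 1   (complement)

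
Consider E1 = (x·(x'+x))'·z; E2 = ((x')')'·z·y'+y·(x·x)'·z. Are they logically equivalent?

E1: (x·(x'+x))'·z
    = x'·z   (complement / identity)
E2: ((x')')'·z·y'+y·(x·x)'·z
    = x'·z·y'+y·(x·x)'·z   (double negation)
    = x'·z·y'+y·x'·z   (idempotence)
    = x'·z   (distribution)
Both reduce to x'·z, so they are equivalent.

Yes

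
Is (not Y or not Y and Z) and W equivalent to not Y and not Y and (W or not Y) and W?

E1: (not Y or not Y and Z) and W
    = not Y and W   (absorption)
E2: not Y and not Y and (W or not Y) and W
    = not Y and (W or not Y) and W   (idempotence)
    = not Y and W   (absorption)
Both reduce to not Y and W, so they are equivalent.

Yes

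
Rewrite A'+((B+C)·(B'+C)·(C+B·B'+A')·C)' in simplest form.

A'+C'

A'+((B+C)·(B'+C)·(C+B·B'+A')·C)'
= A'+((C+B·B')·(C+B·B'+A')·C)'
= A'+((C+B·B')·C)'
= A'+(C·C)'
= A'+C'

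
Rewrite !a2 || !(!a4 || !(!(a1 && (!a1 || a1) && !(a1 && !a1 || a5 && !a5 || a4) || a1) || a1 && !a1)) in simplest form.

!a2 || !(!a4 || !(!(a1 && (!a1 || a1) && !(a1 && !a1 || a5 && !a5 || a4) || a1) || a1 && !a1))
= !a2 || !(!a4 || !(!(a1 && !(a1 && !a1 || a5 && !a5 || a4) || a1) || a1 && !a1))   [complement / identity]
= !a2 || !(!a4 || !(!(a1 && !(a1 && !a1 || a4) || a1) || a1 && !a1))   [complement / identity]
= !a2 || !(!a4 || !(!(a1 && !a4 || a1) || a1 && !a1))   [complement / identity]
= !a2 || !(!a4 || !!(a1 && !a4 || a1))   [complement / identity]
= !a2 || !(!a4 || !!a1)   [absorption]
= !a2 || a4 && !a1   [De Morgan]

!a2 || a4 && !a1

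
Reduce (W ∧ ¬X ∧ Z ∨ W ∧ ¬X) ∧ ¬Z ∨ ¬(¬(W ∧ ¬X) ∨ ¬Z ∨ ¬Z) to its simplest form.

(W ∧ ¬X ∧ Z ∨ W ∧ ¬X) ∧ ¬Z ∨ ¬(¬(W ∧ ¬X) ∨ ¬Z ∨ ¬Z)
= W ∧ ¬X ∧ ¬Z ∨ ¬(¬(W ∧ ¬X) ∨ ¬Z ∨ ¬Z)   — absorption
= W ∧ ¬X ∧ ¬Z ∨ ¬(¬(W ∧ ¬X) ∨ ¬Z)   — idempotence
= W ∧ ¬X ∧ ¬Z ∨ W ∧ ¬X ∧ Z   — De Morgan
= W ∧ ¬X   — distribution

W ∧ ¬X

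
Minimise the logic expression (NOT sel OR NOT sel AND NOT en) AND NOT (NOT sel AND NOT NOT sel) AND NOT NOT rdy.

(NOT sel OR NOT sel AND NOT en) AND NOT (NOT sel AND NOT NOT sel) AND NOT NOT rdy
= NOT sel AND NOT (NOT sel AND NOT NOT sel) AND NOT NOT rdy   [absorption]
= NOT sel AND (sel OR NOT sel) AND NOT NOT rdy   [De Morgan]
= NOT sel AND (sel OR NOT sel) AND rdy   [double negation]
= NOT sel AND rdy   [complement / identity]

NOT sel AND rdy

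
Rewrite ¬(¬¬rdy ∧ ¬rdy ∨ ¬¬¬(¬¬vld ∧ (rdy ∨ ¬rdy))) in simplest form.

¬(¬¬rdy ∧ ¬rdy ∨ ¬¬¬(¬¬vld ∧ (rdy ∨ ¬rdy)))
= ¬(rdy ∧ ¬rdy ∨ ¬¬¬(¬¬vld ∧ (rdy ∨ ¬rdy)))   — double negation
= ¬(rdy ∧ ¬rdy ∨ ¬¬¬¬¬vld)   — complement / identity
= ¬(rdy ∧ ¬rdy ∨ ¬¬¬vld)   — double negation
= ¬¬¬¬vld   — complement / identity
= ¬¬vld   — double negation
= vld   — double negation

vld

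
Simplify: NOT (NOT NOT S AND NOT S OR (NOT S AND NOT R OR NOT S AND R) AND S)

TRUE

NOT (NOT NOT S AND NOT S OR (NOT S AND NOT R OR NOT S AND R) AND S)
= NOT (NOT NOT S AND NOT S OR NOT S AND S)   (distribution)
= NOT (NOT NOT S AND NOT S)   (complement / identity)
= NOT S OR S   (De Morgan)
= TRUE   (complement)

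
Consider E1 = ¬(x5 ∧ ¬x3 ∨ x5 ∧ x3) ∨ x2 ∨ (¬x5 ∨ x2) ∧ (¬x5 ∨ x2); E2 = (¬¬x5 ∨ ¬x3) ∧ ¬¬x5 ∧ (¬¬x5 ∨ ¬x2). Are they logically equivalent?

E1: ¬(x5 ∧ ¬x3 ∨ x5 ∧ x3) ∨ x2 ∨ (¬x5 ∨ x2) ∧ (¬x5 ∨ x2)
    = ¬x5 ∨ x2 ∨ (¬x5 ∨ x2) ∧ (¬x5 ∨ x2)   (distribution)
    = ¬x5 ∨ x2 ∨ ¬x5 ∨ x2   (idempotence)
    = ¬x5 ∨ x2   (idempotence)
E2: (¬¬x5 ∨ ¬x3) ∧ ¬¬x5 ∧ (¬¬x5 ∨ ¬x2)
    = (¬¬x5 ∨ ¬x3) ∧ ¬¬x5   (absorption)
    = ¬¬x5   (absorption)
    = x5   (double negation)
These differ: at x2=1, x3=1, x5=0, E1 = 1 but E2 = 0.

No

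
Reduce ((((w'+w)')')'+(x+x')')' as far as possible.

1

((((w'+w)')')'+(x+x')')'
= ((w'+w)'+(x+x')')'   [double negation]
= (w'+w)·(x+x')   [De Morgan]
= x+x'   [complement / identity]
= 1   [complement]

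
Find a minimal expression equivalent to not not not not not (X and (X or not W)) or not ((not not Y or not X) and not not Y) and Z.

not X or not Y and Z

not not not not not (X and (X or not W)) or not ((not not Y or not X) and not not Y) and Z
= not not not not not (X and (X or not W)) or not not not Y and Z   [absorption]
= not not not (X and (X or not W)) or not not not Y and Z   [double negation]
= not not not X or not not not Y and Z   [absorption]
= not not not X or not Y and Z   [double negation]
= not X or not Y and Z   [double negation]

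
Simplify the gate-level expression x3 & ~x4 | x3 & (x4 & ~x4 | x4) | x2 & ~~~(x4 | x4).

x3 | x2 & ~x4

x3 & ~x4 | x3 & (x4 & ~x4 | x4) | x2 & ~~~(x4 | x4)
= x3 & ~x4 | x3 & (x4 & ~x4 | x4) | x2 & ~(x4 | x4)   — double negation
= x3 & ~x4 | x3 & x4 | x2 & ~(x4 | x4)   — complement / identity
= x3 | x2 & ~(x4 | x4)   — distribution
= x3 | x2 & ~x4   — idempotence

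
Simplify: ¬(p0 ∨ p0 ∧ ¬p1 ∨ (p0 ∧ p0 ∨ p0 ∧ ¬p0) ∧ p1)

¬p0

¬(p0 ∨ p0 ∧ ¬p1 ∨ (p0 ∧ p0 ∨ p0 ∧ ¬p0) ∧ p1)
= ¬(p0 ∨ p0 ∧ ¬p1 ∨ p0 ∧ p0 ∧ p1)   (complement / identity)
= ¬(p0 ∨ p0 ∧ ¬p1 ∨ p0 ∧ p1)   (idempotence)
= ¬(p0 ∨ p0)   (distribution)
= ¬p0   (idempotence)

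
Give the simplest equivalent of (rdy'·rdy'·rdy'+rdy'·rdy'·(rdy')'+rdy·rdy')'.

(rdy'·rdy'·rdy'+rdy'·rdy'·(rdy')'+rdy·rdy')'
= (rdy'·rdy'·rdy'+rdy'·rdy'·rdy+rdy·rdy')'   (double negation)
= (rdy'·rdy'+rdy·rdy')'   (distribution)
= (rdy')'   (distribution)
= rdy   (double negation)

rdy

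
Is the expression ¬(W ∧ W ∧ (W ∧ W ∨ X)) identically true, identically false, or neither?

¬(W ∧ W ∧ (W ∧ W ∨ X))
= ¬(W ∧ W)   — absorption
= ¬W   — idempotence
This depends on W, so it is not a constant.

neither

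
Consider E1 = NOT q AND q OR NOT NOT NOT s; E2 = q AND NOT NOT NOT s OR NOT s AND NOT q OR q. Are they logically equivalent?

E1: NOT q AND q OR NOT NOT NOT s
    = NOT NOT NOT s   [complement / identity]
    = NOT s   [double negation]
E2: q AND NOT NOT NOT s OR NOT s AND NOT q OR q
    = q AND NOT s OR NOT s AND NOT q OR q   [double negation]
    = NOT s OR q   [distribution]
These differ: at q=1, s=1, E1 = 0 but E2 = 1.

No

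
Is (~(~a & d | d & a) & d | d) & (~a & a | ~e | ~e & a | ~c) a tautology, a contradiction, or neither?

neither

(~(~a & d | d & a) & d | d) & (~a & a | ~e | ~e & a | ~c)
= (~d & d | d) & (~a & a | ~e | ~e & a | ~c)   (distribution)
= d & (~a & a | ~e | ~e & a | ~c)   (complement / identity)
= d & (~e | ~e & a | ~c)   (complement / identity)
= d & (~e | ~c)   (absorption)
This depends on c, d, e, so it is not a constant.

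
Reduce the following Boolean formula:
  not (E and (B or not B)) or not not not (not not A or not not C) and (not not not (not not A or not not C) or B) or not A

not E or not A

not (E and (B or not B)) or not not not (not not A or not not C) and (not not not (not not A or not not C) or B) or not A
= not E or not not not (not not A or not not C) and (not not not (not not A or not not C) or B) or not A   [complement / identity]
= not E or not not not (not not A or not not C) or not A   [absorption]
= not E or not not (not A and not C) or not A   [De Morgan]
= not E or not A and not C or not A   [double negation]
= not E or not A   [absorption]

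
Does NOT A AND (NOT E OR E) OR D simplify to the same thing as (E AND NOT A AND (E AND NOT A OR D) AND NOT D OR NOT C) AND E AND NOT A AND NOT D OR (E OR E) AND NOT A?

No

E1: NOT A AND (NOT E OR E) OR D
    = NOT A OR D   [complement / identity]
E2: (E AND NOT A AND (E AND NOT A OR D) AND NOT D OR NOT C) AND E AND NOT A AND NOT D OR (E OR E) AND NOT A
    = (E AND NOT A AND NOT D OR NOT C) AND E AND NOT A AND NOT D OR (E OR E) AND NOT A   [absorption]
    = E AND NOT A AND NOT D OR (E OR E) AND NOT A   [absorption]
    = E AND NOT A AND NOT D OR E AND NOT A   [idempotence]
    = E AND NOT A   [absorption]
These differ: at A=0, C=0, D=1, E=0, E1 = 1 but E2 = 0.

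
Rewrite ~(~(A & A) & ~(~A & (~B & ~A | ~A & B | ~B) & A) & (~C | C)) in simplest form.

~(~(A & A) & ~(~A & (~B & ~A | ~A & B | ~B) & A) & (~C | C))
= ~(~(A & A) & ~(~A & (~B & ~A | ~A & B | ~B) & A))   (complement / identity)
= A & A | ~A & (~B & ~A | ~A & B | ~B) & A   (De Morgan)
= A & A | ~A & (~A | ~B) & A   (distribution)
= A & A | ~A & A   (absorption)
= A   (distribution)

A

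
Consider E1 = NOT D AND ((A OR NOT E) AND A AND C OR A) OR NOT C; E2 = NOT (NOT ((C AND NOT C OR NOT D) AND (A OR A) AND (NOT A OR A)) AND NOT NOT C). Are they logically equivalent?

E1: NOT D AND ((A OR NOT E) AND A AND C OR A) OR NOT C
    = NOT D AND (A AND C OR A) OR NOT C   (absorption)
    = NOT D AND A OR NOT C   (absorption)
E2: NOT (NOT ((C AND NOT C OR NOT D) AND (A OR A) AND (NOT A OR A)) AND NOT NOT C)
    = NOT (NOT ((C AND NOT C OR NOT D) AND (A AND NOT A OR A)) AND NOT NOT C)   (distribution)
    = NOT (NOT (NOT D AND (A AND NOT A OR A)) AND NOT NOT C)   (complement / identity)
    = NOT D AND (A AND NOT A OR A) OR NOT C   (De Morgan)
    = NOT D AND A OR NOT C   (complement / identity)
Both reduce to NOT D AND A OR NOT C, so they are equivalent.

Yes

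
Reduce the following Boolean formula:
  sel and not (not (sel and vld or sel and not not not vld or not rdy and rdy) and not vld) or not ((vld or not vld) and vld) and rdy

sel and not (not (sel and vld or sel and not not not vld or not rdy and rdy) and not vld) or not ((vld or not vld) and vld) and rdy
= sel and not (not (sel and vld or sel and not not not vld or not rdy and rdy) and not vld) or not vld and rdy   [complement / identity]
= sel and (sel and vld or sel and not not not vld or not rdy and rdy or vld) or not vld and rdy   [De Morgan]
= sel and (sel and vld or sel and not vld or not rdy and rdy or vld) or not vld and rdy   [double negation]
= sel and (sel and vld or sel and not vld or vld) or not vld and rdy   [complement / identity]
= sel and (sel or vld) or not vld and rdy   [distribution]
= sel or not vld and rdy   [absorption]

sel or not vld and rdy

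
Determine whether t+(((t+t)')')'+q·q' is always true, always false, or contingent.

always true

t+(((t+t)')')'+q·q'
= t+((t')')'+q·q'   [idempotence]
= t+((t')')'   [complement / identity]
= t+t'   [double negation]
= 1   [complement]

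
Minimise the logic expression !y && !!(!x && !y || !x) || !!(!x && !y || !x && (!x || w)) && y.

!y && !!(!x && !y || !x) || !!(!x && !y || !x && (!x || w)) && y
= !y && !!(!x && !y || !x) || !!(!x && !y || !x) && y   [absorption]
= !!(!x && !y || !x)   [distribution]
= !!!x   [absorption]
= !x   [double negation]

!x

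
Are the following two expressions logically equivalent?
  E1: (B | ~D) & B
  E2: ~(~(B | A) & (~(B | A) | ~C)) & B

E1: (B | ~D) & B
    = B   (absorption)
E2: ~(~(B | A) & (~(B | A) | ~C)) & B
    = ~~(B | A) & B   (absorption)
    = (B | A) & B   (double negation)
    = B   (absorption)
Both reduce to B, so they are equivalent.

Yes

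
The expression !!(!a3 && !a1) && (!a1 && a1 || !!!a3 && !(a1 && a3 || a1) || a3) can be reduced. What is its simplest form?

!!(!a3 && !a1) && (!a1 && a1 || !!!a3 && !(a1 && a3 || a1) || a3)
= !!(!a3 && !a1) && (!!!a3 && !(a1 && a3 || a1) || a3)
= !!(!a3 && !a1) && (!!!a3 && !a1 || a3)
= !a3 && !a1 && (!!!a3 && !a1 || a3)
= !a3 && !a1 && (!a3 && !a1 || a3)
= !a3 && !a1

!a3 && !a1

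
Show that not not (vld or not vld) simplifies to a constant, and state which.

not not (vld or not vld)
= vld or not vld   [double negation]
= True   [complement]

True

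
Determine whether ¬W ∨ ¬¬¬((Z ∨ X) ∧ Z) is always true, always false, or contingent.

¬W ∨ ¬¬¬((Z ∨ X) ∧ Z)
= ¬W ∨ ¬((Z ∨ X) ∧ Z)   (double negation)
= ¬W ∨ ¬Z   (absorption)
This depends on W, Z, so it is not a constant.

contingent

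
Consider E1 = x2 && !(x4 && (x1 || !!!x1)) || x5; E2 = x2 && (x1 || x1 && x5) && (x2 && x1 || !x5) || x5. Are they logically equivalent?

No

E1: x2 && !(x4 && (x1 || !!!x1)) || x5
    = x2 && !(x4 && (x1 || !x1)) || x5   [double negation]
    = x2 && !x4 || x5   [complement / identity]
E2: x2 && (x1 || x1 && x5) && (x2 && x1 || !x5) || x5
    = x2 && x1 && (x2 && x1 || !x5) || x5   [absorption]
    = x2 && x1 || x5   [absorption]
These differ: at x1=0, x2=1, x4=0, x5=0, E1 = 1 but E2 = 0.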